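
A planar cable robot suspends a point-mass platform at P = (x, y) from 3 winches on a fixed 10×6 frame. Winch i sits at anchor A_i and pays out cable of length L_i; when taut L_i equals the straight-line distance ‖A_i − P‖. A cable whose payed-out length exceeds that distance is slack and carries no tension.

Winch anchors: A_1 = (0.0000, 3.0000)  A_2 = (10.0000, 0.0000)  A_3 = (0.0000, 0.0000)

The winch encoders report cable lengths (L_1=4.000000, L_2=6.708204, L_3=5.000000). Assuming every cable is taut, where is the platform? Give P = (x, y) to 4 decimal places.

(4.0000, 3.0000)

circle eqns → linear via eq_j − eq_1; set c_j = A_j·A_j − L_j²
c_1 = 0.0000+9.0000−16.0000 = -7.0000
-20.0000·x + 6.0000·y = c_1−c_2 = -62.0000
0.0000·x + 6.0000·y = c_1−c_3 = 18.0000
solve first two rows → x=4.0000, y=3.0000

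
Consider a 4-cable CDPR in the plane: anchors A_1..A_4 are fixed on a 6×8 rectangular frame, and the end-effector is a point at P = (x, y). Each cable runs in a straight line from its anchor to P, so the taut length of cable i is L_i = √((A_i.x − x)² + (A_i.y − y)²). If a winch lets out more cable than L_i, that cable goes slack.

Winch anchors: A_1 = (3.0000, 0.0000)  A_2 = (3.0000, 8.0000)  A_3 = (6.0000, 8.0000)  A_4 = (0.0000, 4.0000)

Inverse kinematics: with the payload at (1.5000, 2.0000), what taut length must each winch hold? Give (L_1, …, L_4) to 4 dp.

L_1: Δ = A_1−P = (1.5000, -2.0000) → ‖Δ‖ = √6.2500 = 2.5000
L_2: Δ = A_2−P = (1.5000, 6.0000) → ‖Δ‖ = √38.2500 = 6.1847
L_3: Δ = A_3−P = (4.5000, 6.0000) → ‖Δ‖ = √56.2500 = 7.5000
L_4: Δ = A_4−P = (-1.5000, 2.0000) → ‖Δ‖ = √6.2500 = 2.5000

(2.5000, 6.1847, 7.5000, 2.5000)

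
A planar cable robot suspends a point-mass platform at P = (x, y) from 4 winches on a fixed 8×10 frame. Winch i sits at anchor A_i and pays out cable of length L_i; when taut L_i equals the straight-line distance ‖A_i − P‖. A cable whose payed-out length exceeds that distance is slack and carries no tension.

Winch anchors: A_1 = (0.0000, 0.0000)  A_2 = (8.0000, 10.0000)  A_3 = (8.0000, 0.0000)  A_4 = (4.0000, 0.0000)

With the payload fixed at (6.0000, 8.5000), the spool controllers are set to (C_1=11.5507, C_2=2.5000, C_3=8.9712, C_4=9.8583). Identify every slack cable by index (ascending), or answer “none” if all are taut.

1, 3, 4

i=1: geometric 10.4043 vs commanded 11.5507 ⇒ slack
i=2: geometric 2.5000 vs commanded 2.5000 ⇒ taut
i=3: geometric 8.7321 vs commanded 8.9712 ⇒ slack
i=4: geometric 8.7321 vs commanded 9.8583 ⇒ slack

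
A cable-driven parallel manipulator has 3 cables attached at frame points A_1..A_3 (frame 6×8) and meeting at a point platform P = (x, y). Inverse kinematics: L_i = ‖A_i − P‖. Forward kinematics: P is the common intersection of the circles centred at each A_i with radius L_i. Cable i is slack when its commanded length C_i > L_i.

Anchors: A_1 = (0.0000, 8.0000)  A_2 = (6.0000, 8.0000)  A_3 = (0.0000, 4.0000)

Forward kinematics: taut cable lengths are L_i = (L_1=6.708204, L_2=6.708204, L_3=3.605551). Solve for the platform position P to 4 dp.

(3.0000, 2.0000)

each cable: (A_i−P)·(A_i−P) = L_i²; let k_i = ‖A_i‖²−L_i²
k_1 = 0.0000+64.0000−45.0000 = 19.0000
row 1: -12.0000x + 0.0000y = -36.0000  (k_2=55.0000)
row 2: 0.0000x + 8.0000y = 16.0000  (k_3=3.0000)
Cramer on rows 1–2 → x = 3.0000, y = 2.0000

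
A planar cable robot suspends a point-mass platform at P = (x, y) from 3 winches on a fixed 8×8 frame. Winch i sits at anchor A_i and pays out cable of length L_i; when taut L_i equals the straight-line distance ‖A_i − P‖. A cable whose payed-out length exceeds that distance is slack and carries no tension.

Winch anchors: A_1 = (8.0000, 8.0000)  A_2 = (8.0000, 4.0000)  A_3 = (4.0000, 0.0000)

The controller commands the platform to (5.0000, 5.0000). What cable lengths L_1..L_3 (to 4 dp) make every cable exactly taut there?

(4.2426, 3.1623, 5.0990)

L_1 = √((8.0000−5.0000)² + (8.0000−5.0000)²) = 4.2426
L_2 = √((8.0000−5.0000)² + (4.0000−5.0000)²) = 3.1623
L_3 = √((4.0000−5.0000)² + (0.0000−5.0000)²) = 5.0990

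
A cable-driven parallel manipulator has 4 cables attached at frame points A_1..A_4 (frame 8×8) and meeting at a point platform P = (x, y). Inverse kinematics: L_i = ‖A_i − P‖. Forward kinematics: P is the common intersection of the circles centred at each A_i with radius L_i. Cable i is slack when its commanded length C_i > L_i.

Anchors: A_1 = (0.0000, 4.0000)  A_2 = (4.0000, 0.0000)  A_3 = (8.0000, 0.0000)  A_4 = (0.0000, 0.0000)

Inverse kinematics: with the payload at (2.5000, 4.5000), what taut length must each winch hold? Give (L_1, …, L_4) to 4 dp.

(2.5495, 4.7434, 7.1063, 5.1478)

L_1 = √((0.0000−2.5000)² + (4.0000−4.5000)²) = 2.5495
L_2 = √((4.0000−2.5000)² + (0.0000−4.5000)²) = 4.7434
L_3 = √((8.0000−2.5000)² + (0.0000−4.5000)²) = 7.1063
L_4 = √((0.0000−2.5000)² + (0.0000−4.5000)²) = 5.1478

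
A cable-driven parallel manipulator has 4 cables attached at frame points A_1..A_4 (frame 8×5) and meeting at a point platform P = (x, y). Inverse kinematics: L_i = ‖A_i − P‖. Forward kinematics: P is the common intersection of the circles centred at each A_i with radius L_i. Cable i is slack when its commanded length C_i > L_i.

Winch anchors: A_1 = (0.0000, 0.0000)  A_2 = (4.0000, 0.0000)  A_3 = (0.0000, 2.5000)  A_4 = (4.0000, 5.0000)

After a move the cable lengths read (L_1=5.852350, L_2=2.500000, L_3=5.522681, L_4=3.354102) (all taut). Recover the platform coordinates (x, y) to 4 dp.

(5.5000, 2.0000)

each cable: (A_i−P)·(A_i−P) = L_i²; let c_i = ‖A_i‖²−L_i²
c_1 = 0.0000+0.0000−34.2500 = -34.2500
row 1: -8.0000x + 0.0000y = -44.0000  (c_2=9.7500)
row 2: 0.0000x − 5.0000y = -10.0000  (c_3=-24.2500)
row 3: -8.0000x − 10.0000y = -64.0000  (c_4=29.7500)
Cramer on rows 1–2 → x = 5.5000, y = 2.0000
check cable 4: ‖A_4−P‖² = 11.2500 ≈ L_4² = 11.2500 ✓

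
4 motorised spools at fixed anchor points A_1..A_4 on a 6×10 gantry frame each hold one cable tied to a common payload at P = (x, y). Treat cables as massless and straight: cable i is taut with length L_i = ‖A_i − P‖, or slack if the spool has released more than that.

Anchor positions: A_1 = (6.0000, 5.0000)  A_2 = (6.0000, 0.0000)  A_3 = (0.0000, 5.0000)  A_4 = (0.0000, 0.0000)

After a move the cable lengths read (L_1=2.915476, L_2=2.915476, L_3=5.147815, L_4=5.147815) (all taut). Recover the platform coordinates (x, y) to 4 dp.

(4.5000, 2.5000)

circle eqns → linear via eq_j − eq_1; set k_j = A_j·A_j − L_j²
k_1 = 36.0000+25.0000−8.5000 = 52.5000
0.0000·x + 10.0000·y = k_1−k_2 = 25.0000
12.0000·x + 0.0000·y = k_1−k_3 = 54.0000
12.0000·x + 10.0000·y = k_1−k_4 = 79.0000
solve first two rows → x=4.5000, y=2.5000
check cable 4: ‖A_4−P‖² = 26.5000 ≈ L_4² = 26.5000 ✓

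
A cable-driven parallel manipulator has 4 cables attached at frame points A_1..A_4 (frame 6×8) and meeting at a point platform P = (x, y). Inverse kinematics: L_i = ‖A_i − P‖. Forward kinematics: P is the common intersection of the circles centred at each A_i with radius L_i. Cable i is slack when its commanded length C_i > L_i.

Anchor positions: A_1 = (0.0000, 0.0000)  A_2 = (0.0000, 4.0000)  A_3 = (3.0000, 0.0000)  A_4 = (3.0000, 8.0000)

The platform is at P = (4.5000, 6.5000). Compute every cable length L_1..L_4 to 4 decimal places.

L_1 = √((0.0000−4.5000)² + (0.0000−6.5000)²) = 7.9057
L_2 = √((0.0000−4.5000)² + (4.0000−6.5000)²) = 5.1478
L_3 = √((3.0000−4.5000)² + (0.0000−6.5000)²) = 6.6708
L_4 = √((3.0000−4.5000)² + (8.0000−6.5000)²) = 2.1213

(7.9057, 5.1478, 6.6708, 2.1213)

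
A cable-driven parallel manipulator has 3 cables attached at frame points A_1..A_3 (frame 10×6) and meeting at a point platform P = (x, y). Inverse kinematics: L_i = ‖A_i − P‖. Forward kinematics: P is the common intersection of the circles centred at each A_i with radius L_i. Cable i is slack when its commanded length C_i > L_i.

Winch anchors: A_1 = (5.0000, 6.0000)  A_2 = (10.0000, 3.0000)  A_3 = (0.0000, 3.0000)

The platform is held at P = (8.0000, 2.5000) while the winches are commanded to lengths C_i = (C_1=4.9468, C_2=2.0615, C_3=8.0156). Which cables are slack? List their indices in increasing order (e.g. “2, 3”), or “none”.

cable 1: L_1 = ‖A_1−P‖ = 4.6098;  C_1 = 4.9468 → slack
cable 2: L_2 = ‖A_2−P‖ = 2.0616;  C_2 = 2.0615 → taut
cable 3: L_3 = ‖A_3−P‖ = 8.0156;  C_3 = 8.0156 → taut

1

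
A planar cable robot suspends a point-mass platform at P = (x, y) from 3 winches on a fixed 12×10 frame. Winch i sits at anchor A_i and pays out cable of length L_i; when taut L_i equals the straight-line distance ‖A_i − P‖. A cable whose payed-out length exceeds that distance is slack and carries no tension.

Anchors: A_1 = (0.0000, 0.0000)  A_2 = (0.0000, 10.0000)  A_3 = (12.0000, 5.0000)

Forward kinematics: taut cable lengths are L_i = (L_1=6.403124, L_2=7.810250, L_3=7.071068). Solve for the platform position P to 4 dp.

each cable: (A_i−P)·(A_i−P) = L_i²; let c_i = ‖A_i‖²−L_i²
c_1 = 0.0000+0.0000−41.0000 = -41.0000
row 1: 0.0000x − 20.0000y = -80.0000  (c_2=39.0000)
row 2: -24.0000x − 10.0000y = -160.0000  (c_3=119.0000)
Cramer on rows 1–2 → x = 5.0000, y = 4.0000

(5.0000, 4.0000)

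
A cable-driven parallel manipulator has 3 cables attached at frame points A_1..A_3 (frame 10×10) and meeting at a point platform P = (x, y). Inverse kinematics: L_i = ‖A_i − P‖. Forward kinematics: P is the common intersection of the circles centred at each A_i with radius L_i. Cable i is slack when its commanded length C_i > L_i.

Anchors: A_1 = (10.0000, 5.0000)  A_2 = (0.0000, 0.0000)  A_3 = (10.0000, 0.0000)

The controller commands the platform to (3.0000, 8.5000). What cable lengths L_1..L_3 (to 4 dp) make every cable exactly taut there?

cable 1: Δx=7.0000, Δy=-3.5000; L_1 = √(Δx²+Δy²) = 7.8262
cable 2: Δx=-3.0000, Δy=-8.5000; L_2 = √(Δx²+Δy²) = 9.0139
cable 3: Δx=7.0000, Δy=-8.5000; L_3 = √(Δx²+Δy²) = 11.0114

(7.8262, 9.0139, 11.0114)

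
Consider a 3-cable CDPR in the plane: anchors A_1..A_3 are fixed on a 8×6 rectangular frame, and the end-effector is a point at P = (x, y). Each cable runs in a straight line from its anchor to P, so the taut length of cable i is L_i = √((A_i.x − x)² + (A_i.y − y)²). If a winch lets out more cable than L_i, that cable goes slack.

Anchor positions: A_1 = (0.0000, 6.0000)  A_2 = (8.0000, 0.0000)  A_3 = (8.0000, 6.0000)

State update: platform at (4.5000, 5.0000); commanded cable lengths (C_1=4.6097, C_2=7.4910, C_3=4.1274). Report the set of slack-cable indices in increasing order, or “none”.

2, 3

cable 1: L_1 = ‖A_1−P‖ = 4.6098;  C_1 = 4.6097 → taut
cable 2: L_2 = ‖A_2−P‖ = 6.1033;  C_2 = 7.4910 → slack
cable 3: L_3 = ‖A_3−P‖ = 3.6401;  C_3 = 4.1274 → slack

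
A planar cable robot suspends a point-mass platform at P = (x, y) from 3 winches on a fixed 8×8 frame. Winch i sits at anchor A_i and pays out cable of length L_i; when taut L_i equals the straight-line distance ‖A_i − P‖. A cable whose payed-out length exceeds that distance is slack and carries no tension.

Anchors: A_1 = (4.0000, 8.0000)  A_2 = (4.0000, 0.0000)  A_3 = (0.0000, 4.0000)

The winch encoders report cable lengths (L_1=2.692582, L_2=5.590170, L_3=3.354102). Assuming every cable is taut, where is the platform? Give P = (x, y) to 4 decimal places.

(3.0000, 5.5000)

circle eqns → linear via eq_j − eq_1; set k_j = A_j·A_j − L_j²
k_1 = 16.0000+64.0000−7.2500 = 72.7500
0.0000·x + 16.0000·y = k_1−k_2 = 88.0000
8.0000·x + 8.0000·y = k_1−k_3 = 68.0000
solve first two rows → x=3.0000, y=5.5000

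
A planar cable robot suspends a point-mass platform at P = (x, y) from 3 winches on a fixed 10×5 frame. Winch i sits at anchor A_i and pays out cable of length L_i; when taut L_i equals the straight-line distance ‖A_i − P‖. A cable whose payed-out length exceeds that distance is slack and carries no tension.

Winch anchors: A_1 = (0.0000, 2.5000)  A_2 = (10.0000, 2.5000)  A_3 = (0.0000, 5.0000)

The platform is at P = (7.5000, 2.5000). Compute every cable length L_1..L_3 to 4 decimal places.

L_1 = √((0.0000−7.5000)² + (2.5000−2.5000)²) = 7.5000
L_2 = √((10.0000−7.5000)² + (2.5000−2.5000)²) = 2.5000
L_3 = √((0.0000−7.5000)² + (5.0000−2.5000)²) = 7.9057

(7.5000, 2.5000, 7.9057)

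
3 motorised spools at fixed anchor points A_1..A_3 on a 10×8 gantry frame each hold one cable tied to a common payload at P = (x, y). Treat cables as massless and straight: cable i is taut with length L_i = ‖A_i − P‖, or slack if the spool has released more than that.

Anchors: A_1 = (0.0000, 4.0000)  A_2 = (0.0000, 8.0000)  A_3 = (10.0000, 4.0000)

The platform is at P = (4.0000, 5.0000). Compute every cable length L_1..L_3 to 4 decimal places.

L_1 = √((0.0000−4.0000)² + (4.0000−5.0000)²) = 4.1231
L_2 = √((0.0000−4.0000)² + (8.0000−5.0000)²) = 5.0000
L_3 = √((10.0000−4.0000)² + (4.0000−5.0000)²) = 6.0828

(4.1231, 5.0000, 6.0828)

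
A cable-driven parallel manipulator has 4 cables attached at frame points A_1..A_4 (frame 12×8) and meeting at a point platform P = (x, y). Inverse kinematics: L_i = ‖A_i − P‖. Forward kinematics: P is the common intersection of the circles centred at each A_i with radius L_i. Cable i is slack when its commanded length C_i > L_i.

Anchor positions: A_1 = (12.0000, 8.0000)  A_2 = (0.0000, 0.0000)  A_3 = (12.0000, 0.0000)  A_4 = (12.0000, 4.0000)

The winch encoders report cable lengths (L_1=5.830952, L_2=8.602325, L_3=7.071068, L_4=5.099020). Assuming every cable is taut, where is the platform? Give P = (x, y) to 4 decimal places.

each cable: (A_i−P)·(A_i−P) = L_i²; let c_i = ‖A_i‖²−L_i²
c_1 = 144.0000+64.0000−34.0000 = 174.0000
row 1: 24.0000x + 16.0000y = 248.0000  (c_2=-74.0000)
row 2: 0.0000x + 16.0000y = 80.0000  (c_3=94.0000)
row 3: 0.0000x + 8.0000y = 40.0000  (c_4=134.0000)
Cramer on rows 1–2 → x = 7.0000, y = 5.0000
check cable 4: ‖A_4−P‖² = 26.0000 ≈ L_4² = 26.0000 ✓

(7.0000, 5.0000)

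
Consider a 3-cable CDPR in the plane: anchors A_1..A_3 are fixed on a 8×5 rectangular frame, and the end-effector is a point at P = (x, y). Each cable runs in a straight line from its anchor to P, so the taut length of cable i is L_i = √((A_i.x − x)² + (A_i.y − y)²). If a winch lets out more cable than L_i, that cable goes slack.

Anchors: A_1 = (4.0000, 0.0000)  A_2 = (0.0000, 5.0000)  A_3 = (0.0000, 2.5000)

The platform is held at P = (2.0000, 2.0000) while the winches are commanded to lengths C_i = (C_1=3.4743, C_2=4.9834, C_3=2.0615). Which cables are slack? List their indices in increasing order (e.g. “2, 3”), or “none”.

1, 2

i=1: geometric 2.8284 vs commanded 3.4743 ⇒ slack
i=2: geometric 3.6056 vs commanded 4.9834 ⇒ slack
i=3: geometric 2.0616 vs commanded 2.0615 ⇒ taut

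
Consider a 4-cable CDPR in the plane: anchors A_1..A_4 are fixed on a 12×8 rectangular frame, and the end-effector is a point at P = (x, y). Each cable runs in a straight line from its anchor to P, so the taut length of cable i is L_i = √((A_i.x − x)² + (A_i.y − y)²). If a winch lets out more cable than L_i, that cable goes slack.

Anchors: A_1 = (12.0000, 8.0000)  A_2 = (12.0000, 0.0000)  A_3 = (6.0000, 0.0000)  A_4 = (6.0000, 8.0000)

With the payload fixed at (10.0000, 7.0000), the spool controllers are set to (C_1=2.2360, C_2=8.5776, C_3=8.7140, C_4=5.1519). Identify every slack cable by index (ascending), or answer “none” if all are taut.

2, 3, 4

i=1: geometric 2.2361 vs commanded 2.2360 ⇒ taut
i=2: geometric 7.2801 vs commanded 8.5776 ⇒ slack
i=3: geometric 8.0623 vs commanded 8.7140 ⇒ slack
i=4: geometric 4.1231 vs commanded 5.1519 ⇒ slack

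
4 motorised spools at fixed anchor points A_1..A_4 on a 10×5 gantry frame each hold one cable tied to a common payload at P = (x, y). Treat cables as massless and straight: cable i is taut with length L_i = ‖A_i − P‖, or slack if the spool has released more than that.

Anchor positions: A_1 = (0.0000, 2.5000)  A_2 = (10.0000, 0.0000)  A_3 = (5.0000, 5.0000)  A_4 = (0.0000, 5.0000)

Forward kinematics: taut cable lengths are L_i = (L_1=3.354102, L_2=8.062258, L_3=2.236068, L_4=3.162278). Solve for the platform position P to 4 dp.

each cable: (A_i−P)·(A_i−P) = L_i²; let k_i = ‖A_i‖²−L_i²
k_1 = 0.0000+6.2500−11.2500 = -5.0000
row 1: -20.0000x + 5.0000y = -40.0000  (k_2=35.0000)
row 2: -10.0000x − 5.0000y = -50.0000  (k_3=45.0000)
row 3: 0.0000x − 5.0000y = -20.0000  (k_4=15.0000)
Cramer on rows 1–2 → x = 3.0000, y = 4.0000
check cable 4: ‖A_4−P‖² = 10.0000 ≈ L_4² = 10.0000 ✓

(3.0000, 4.0000)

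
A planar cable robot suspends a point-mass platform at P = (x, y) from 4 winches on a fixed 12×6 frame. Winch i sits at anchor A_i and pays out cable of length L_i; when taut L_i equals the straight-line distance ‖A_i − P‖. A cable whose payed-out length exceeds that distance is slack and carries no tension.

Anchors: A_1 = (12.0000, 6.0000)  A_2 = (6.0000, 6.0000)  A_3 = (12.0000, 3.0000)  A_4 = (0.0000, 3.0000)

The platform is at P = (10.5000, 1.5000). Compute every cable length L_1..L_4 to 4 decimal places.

L_1: Δ = A_1−P = (1.5000, 4.5000) → ‖Δ‖ = √22.5000 = 4.7434
L_2: Δ = A_2−P = (-4.5000, 4.5000) → ‖Δ‖ = √40.5000 = 6.3640
L_3: Δ = A_3−P = (1.5000, 1.5000) → ‖Δ‖ = √4.5000 = 2.1213
L_4: Δ = A_4−P = (-10.5000, 1.5000) → ‖Δ‖ = √112.5000 = 10.6066

(4.7434, 6.3640, 2.1213, 10.6066)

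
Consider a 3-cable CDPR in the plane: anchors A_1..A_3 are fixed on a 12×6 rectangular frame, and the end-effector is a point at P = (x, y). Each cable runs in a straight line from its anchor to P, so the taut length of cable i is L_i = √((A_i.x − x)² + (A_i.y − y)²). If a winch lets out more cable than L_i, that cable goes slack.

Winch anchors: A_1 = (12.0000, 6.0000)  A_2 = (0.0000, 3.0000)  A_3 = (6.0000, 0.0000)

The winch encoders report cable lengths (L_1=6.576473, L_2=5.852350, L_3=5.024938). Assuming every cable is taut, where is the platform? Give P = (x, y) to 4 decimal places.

expand ‖A_i−P‖²=L_i² and subtract eq 1 (k_i ≔ ‖A_i‖²−L_i²)
k_1 = 144.0000+36.0000−43.2500 = 136.7500
eq1−eq2 → [24.0000  6.0000]·P = 162.0000
eq1−eq3 → [12.0000  12.0000]·P = 126.0000
2×2 solve → P = (5.5000, 5.0000)

(5.5000, 5.0000)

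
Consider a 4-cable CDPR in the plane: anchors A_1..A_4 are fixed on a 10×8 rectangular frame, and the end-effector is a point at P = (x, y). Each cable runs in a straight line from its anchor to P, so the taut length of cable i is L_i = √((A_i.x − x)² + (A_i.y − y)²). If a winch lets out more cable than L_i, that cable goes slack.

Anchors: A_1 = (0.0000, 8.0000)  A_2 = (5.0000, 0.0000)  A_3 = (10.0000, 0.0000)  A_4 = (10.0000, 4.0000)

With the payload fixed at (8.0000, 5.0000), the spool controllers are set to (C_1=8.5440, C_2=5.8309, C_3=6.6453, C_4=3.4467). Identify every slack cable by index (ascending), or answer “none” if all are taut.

cable 1: √((-8.0000)²+(3.0000)²)=8.5440, C_1=8.5440: taut
cable 2: √((-3.0000)²+(-5.0000)²)=5.8310, C_2=5.8309: taut
cable 3: √((2.0000)²+(-5.0000)²)=5.3852, C_3=6.6453: slack
cable 4: √((2.0000)²+(-1.0000)²)=2.2361, C_4=3.4467: slack

3, 4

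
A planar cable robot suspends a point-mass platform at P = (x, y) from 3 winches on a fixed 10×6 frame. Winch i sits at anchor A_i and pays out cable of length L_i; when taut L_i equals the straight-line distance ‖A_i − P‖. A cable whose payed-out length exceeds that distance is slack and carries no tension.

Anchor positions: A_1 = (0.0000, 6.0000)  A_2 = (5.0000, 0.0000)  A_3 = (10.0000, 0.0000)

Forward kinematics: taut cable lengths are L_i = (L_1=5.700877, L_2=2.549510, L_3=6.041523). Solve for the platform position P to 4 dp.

(4.5000, 2.5000)

circle eqns → linear via eq_j − eq_1; set c_j = A_j·A_j − L_j²
c_1 = 0.0000+36.0000−32.5000 = 3.5000
-10.0000·x + 12.0000·y = c_1−c_2 = -15.0000
-20.0000·x + 12.0000·y = c_1−c_3 = -60.0000
solve first two rows → x=4.5000, y=2.5000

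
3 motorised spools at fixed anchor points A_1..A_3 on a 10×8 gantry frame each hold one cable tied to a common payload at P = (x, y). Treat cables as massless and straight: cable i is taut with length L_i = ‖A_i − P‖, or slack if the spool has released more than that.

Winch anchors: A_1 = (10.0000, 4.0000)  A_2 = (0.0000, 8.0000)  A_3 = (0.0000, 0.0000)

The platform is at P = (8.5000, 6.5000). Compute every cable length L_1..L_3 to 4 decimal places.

(2.9155, 8.6313, 10.7005)

L_1: Δ = A_1−P = (1.5000, -2.5000) → ‖Δ‖ = √8.5000 = 2.9155
L_2: Δ = A_2−P = (-8.5000, 1.5000) → ‖Δ‖ = √74.5000 = 8.6313
L_3: Δ = A_3−P = (-8.5000, -6.5000) → ‖Δ‖ = √114.5000 = 10.7005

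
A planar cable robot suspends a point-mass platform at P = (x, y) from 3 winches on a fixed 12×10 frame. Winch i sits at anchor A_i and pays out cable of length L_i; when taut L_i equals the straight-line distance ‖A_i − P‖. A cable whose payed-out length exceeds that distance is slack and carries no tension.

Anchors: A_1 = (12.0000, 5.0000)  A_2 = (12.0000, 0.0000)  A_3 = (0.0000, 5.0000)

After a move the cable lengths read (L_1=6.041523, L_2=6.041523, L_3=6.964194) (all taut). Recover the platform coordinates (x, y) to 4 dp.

circle eqns → linear via eq_j − eq_1; set c_j = A_j·A_j − L_j²
c_1 = 144.0000+25.0000−36.5000 = 132.5000
0.0000·x + 10.0000·y = c_1−c_2 = 25.0000
24.0000·x + 0.0000·y = c_1−c_3 = 156.0000
solve first two rows → x=6.5000, y=2.5000

(6.5000, 2.5000)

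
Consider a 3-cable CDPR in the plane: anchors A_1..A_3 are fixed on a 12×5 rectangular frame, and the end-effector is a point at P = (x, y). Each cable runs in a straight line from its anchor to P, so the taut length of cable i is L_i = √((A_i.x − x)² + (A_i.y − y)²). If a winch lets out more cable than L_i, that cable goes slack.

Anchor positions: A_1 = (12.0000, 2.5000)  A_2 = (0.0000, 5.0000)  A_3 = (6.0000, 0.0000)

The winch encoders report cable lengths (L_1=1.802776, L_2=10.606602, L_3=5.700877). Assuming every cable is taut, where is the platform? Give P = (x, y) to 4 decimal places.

expand ‖A_i−P‖²=L_i² and subtract eq 1 (q_i ≔ ‖A_i‖²−L_i²)
q_1 = 144.0000+6.2500−3.2500 = 147.0000
eq1−eq2 → [24.0000  -5.0000]·P = 234.5000
eq1−eq3 → [12.0000  5.0000]·P = 143.5000
2×2 solve → P = (10.5000, 3.5000)

(10.5000, 3.5000)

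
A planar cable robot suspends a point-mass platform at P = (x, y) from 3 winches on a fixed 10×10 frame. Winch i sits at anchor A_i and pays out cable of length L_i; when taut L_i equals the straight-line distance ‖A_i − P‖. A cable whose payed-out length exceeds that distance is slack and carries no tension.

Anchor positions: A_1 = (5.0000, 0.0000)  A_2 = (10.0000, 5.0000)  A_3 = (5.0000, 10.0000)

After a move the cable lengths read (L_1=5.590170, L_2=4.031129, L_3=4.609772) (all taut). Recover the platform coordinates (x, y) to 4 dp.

(6.0000, 5.5000)

each cable: (A_i−P)·(A_i−P) = L_i²; let q_i = ‖A_i‖²−L_i²
q_1 = 25.0000+0.0000−31.2500 = -6.2500
row 1: -10.0000x − 10.0000y = -115.0000  (q_2=108.7500)
row 2: 0.0000x − 20.0000y = -110.0000  (q_3=103.7500)
Cramer on rows 1–2 → x = 6.0000, y = 5.5000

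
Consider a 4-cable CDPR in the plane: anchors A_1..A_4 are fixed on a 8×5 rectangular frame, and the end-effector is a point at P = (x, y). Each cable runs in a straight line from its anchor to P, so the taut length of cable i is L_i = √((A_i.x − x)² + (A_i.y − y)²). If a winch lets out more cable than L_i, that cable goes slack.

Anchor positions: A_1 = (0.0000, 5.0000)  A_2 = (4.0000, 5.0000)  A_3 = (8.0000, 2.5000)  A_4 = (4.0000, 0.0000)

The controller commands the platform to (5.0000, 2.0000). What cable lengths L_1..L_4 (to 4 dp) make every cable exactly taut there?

(5.8310, 3.1623, 3.0414, 2.2361)

L_1: Δ = A_1−P = (-5.0000, 3.0000) → ‖Δ‖ = √34.0000 = 5.8310
L_2: Δ = A_2−P = (-1.0000, 3.0000) → ‖Δ‖ = √10.0000 = 3.1623
L_3: Δ = A_3−P = (3.0000, 0.5000) → ‖Δ‖ = √9.2500 = 3.0414
L_4: Δ = A_4−P = (-1.0000, -2.0000) → ‖Δ‖ = √5.0000 = 2.2361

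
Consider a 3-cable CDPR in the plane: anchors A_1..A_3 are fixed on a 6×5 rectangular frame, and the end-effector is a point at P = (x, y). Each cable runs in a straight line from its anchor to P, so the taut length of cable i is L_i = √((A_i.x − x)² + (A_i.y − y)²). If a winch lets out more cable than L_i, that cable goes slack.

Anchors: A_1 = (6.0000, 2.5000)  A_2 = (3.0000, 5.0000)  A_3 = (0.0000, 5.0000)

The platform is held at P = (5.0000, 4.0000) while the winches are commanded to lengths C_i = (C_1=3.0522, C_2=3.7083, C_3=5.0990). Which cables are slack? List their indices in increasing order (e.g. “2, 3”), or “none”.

1, 2

cable 1: √((1.0000)²+(-1.5000)²)=1.8028, C_1=3.0522: slack
cable 2: √((-2.0000)²+(1.0000)²)=2.2361, C_2=3.7083: slack
cable 3: √((-5.0000)²+(1.0000)²)=5.0990, C_3=5.0990: taut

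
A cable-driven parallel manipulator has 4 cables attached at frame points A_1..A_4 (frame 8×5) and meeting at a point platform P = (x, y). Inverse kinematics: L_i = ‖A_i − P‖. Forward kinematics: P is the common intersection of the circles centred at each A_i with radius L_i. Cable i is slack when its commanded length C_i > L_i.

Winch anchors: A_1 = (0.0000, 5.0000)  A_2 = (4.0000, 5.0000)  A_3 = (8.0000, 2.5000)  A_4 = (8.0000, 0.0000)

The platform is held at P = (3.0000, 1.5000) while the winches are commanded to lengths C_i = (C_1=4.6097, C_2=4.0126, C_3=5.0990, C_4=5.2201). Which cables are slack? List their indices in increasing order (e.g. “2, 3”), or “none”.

cable 1: L_1 = ‖A_1−P‖ = 4.6098;  C_1 = 4.6097 → taut
cable 2: L_2 = ‖A_2−P‖ = 3.6401;  C_2 = 4.0126 → slack
cable 3: L_3 = ‖A_3−P‖ = 5.0990;  C_3 = 5.0990 → taut
cable 4: L_4 = ‖A_4−P‖ = 5.2202;  C_4 = 5.2201 → taut

2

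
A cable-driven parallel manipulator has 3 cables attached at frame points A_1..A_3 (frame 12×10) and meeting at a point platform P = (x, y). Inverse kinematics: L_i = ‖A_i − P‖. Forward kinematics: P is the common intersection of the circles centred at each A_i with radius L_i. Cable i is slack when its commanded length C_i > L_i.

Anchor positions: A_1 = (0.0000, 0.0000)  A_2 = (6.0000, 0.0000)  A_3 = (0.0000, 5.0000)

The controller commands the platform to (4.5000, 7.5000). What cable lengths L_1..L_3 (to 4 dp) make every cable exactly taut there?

cable 1: Δx=-4.5000, Δy=-7.5000; L_1 = √(Δx²+Δy²) = 8.7464
cable 2: Δx=1.5000, Δy=-7.5000; L_2 = √(Δx²+Δy²) = 7.6485
cable 3: Δx=-4.5000, Δy=-2.5000; L_3 = √(Δx²+Δy²) = 5.1478

(8.7464, 7.6485, 5.1478)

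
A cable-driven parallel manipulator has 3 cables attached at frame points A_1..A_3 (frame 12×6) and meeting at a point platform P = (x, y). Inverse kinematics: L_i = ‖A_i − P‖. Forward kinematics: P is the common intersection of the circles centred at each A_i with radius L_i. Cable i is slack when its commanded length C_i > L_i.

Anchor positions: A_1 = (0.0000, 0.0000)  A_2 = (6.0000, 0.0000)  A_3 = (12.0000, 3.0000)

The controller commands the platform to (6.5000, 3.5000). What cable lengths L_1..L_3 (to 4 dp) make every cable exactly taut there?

(7.3824, 3.5355, 5.5227)

L_1 = √((0.0000−6.5000)² + (0.0000−3.5000)²) = 7.3824
L_2 = √((6.0000−6.5000)² + (0.0000−3.5000)²) = 3.5355
L_3 = √((12.0000−6.5000)² + (3.0000−3.5000)²) = 5.5227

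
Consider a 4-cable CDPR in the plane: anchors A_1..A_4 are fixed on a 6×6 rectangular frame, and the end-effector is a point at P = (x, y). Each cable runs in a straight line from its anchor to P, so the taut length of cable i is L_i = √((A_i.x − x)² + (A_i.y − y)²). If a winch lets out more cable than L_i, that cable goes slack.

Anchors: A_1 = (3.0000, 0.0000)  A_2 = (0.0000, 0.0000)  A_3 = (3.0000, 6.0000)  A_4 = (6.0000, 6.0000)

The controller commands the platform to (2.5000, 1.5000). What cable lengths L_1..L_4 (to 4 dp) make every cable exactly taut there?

L_1: Δ = A_1−P = (0.5000, -1.5000) → ‖Δ‖ = √2.5000 = 1.5811
L_2: Δ = A_2−P = (-2.5000, -1.5000) → ‖Δ‖ = √8.5000 = 2.9155
L_3: Δ = A_3−P = (0.5000, 4.5000) → ‖Δ‖ = √20.5000 = 4.5277
L_4: Δ = A_4−P = (3.5000, 4.5000) → ‖Δ‖ = √32.5000 = 5.7009

(1.5811, 2.9155, 4.5277, 5.7009)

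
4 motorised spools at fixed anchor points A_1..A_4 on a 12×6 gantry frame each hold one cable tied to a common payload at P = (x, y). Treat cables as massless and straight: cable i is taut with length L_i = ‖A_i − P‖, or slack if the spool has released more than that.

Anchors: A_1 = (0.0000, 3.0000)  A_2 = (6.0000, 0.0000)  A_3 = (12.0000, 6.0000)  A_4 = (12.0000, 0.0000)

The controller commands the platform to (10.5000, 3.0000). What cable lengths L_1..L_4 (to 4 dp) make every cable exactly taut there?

(10.5000, 5.4083, 3.3541, 3.3541)

L_1: Δ = A_1−P = (-10.5000, 0.0000) → ‖Δ‖ = √110.2500 = 10.5000
L_2: Δ = A_2−P = (-4.5000, -3.0000) → ‖Δ‖ = √29.2500 = 5.4083
L_3: Δ = A_3−P = (1.5000, 3.0000) → ‖Δ‖ = √11.2500 = 3.3541
L_4: Δ = A_4−P = (1.5000, -3.0000) → ‖Δ‖ = √11.2500 = 3.3541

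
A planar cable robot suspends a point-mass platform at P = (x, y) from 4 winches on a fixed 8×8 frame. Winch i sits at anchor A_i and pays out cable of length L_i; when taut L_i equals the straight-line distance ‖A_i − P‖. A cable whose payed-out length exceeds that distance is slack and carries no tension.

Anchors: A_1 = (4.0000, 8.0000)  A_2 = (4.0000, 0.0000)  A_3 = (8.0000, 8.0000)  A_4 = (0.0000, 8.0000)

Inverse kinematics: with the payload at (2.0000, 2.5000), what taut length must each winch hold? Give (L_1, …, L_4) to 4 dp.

(5.8523, 3.2016, 8.1394, 5.8523)

L_1: Δ = A_1−P = (2.0000, 5.5000) → ‖Δ‖ = √34.2500 = 5.8523
L_2: Δ = A_2−P = (2.0000, -2.5000) → ‖Δ‖ = √10.2500 = 3.2016
L_3: Δ = A_3−P = (6.0000, 5.5000) → ‖Δ‖ = √66.2500 = 8.1394
L_4: Δ = A_4−P = (-2.0000, 5.5000) → ‖Δ‖ = √34.2500 = 5.8523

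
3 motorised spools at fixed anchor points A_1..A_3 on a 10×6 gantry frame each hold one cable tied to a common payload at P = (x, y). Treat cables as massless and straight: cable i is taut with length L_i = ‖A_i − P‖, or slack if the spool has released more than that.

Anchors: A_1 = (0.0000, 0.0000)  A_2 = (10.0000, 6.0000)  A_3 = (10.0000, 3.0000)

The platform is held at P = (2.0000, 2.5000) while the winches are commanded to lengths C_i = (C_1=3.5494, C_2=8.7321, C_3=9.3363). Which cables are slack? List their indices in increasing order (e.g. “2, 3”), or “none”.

1, 3

cable 1: L_1 = ‖A_1−P‖ = 3.2016;  C_1 = 3.5494 → slack
cable 2: L_2 = ‖A_2−P‖ = 8.7321;  C_2 = 8.7321 → taut
cable 3: L_3 = ‖A_3−P‖ = 8.0156;  C_3 = 9.3363 → slack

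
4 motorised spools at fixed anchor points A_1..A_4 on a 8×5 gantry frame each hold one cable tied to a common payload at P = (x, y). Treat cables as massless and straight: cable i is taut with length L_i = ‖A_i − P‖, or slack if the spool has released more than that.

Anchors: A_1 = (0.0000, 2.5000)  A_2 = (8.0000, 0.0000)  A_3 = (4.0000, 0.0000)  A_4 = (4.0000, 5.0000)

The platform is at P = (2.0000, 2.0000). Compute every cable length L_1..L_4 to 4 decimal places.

L_1: Δ = A_1−P = (-2.0000, 0.5000) → ‖Δ‖ = √4.2500 = 2.0616
L_2: Δ = A_2−P = (6.0000, -2.0000) → ‖Δ‖ = √40.0000 = 6.3246
L_3: Δ = A_3−P = (2.0000, -2.0000) → ‖Δ‖ = √8.0000 = 2.8284
L_4: Δ = A_4−P = (2.0000, 3.0000) → ‖Δ‖ = √13.0000 = 3.6056

(2.0616, 6.3246, 2.8284, 3.6056)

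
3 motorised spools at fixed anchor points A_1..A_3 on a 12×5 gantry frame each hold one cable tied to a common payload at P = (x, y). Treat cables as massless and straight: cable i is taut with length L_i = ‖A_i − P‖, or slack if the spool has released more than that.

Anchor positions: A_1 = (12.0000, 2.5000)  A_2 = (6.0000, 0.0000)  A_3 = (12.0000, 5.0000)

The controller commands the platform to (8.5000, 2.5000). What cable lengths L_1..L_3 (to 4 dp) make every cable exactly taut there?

(3.5000, 3.5355, 4.3012)

cable 1: Δx=3.5000, Δy=0.0000; L_1 = √(Δx²+Δy²) = 3.5000
cable 2: Δx=-2.5000, Δy=-2.5000; L_2 = √(Δx²+Δy²) = 3.5355
cable 3: Δx=3.5000, Δy=2.5000; L_3 = √(Δx²+Δy²) = 4.3012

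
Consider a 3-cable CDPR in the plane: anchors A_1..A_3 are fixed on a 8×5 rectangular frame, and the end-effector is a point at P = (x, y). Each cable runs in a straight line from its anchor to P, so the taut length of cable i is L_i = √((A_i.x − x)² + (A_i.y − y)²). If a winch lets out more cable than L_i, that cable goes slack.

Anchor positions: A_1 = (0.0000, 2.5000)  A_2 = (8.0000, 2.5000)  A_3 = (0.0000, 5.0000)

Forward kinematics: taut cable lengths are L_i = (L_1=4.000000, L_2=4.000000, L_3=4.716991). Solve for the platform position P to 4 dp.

circle eqns → linear via eq_j − eq_1; set q_j = A_j·A_j − L_j²
q_1 = 0.0000+6.2500−16.0000 = -9.7500
-16.0000·x + 0.0000·y = q_1−q_2 = -64.0000
0.0000·x − 5.0000·y = q_1−q_3 = -12.5000
solve first two rows → x=4.0000, y=2.5000

(4.0000, 2.5000)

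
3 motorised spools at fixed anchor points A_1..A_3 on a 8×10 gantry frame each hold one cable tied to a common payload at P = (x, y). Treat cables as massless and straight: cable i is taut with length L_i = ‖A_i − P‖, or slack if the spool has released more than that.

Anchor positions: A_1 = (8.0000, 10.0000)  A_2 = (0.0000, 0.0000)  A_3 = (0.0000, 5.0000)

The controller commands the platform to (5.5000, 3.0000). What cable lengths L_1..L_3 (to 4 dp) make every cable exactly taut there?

cable 1: Δx=2.5000, Δy=7.0000; L_1 = √(Δx²+Δy²) = 7.4330
cable 2: Δx=-5.5000, Δy=-3.0000; L_2 = √(Δx²+Δy²) = 6.2650
cable 3: Δx=-5.5000, Δy=2.0000; L_3 = √(Δx²+Δy²) = 5.8523

(7.4330, 6.2650, 5.8523)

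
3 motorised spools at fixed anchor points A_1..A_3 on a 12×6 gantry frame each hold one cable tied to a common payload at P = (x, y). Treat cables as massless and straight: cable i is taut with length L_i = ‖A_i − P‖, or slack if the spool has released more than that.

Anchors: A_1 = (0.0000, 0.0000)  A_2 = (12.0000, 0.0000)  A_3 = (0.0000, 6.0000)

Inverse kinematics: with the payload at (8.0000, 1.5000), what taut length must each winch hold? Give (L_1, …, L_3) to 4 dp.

(8.1394, 4.2720, 9.1788)

L_1 = √((0.0000−8.0000)² + (0.0000−1.5000)²) = 8.1394
L_2 = √((12.0000−8.0000)² + (0.0000−1.5000)²) = 4.2720
L_3 = √((0.0000−8.0000)² + (6.0000−1.5000)²) = 9.1788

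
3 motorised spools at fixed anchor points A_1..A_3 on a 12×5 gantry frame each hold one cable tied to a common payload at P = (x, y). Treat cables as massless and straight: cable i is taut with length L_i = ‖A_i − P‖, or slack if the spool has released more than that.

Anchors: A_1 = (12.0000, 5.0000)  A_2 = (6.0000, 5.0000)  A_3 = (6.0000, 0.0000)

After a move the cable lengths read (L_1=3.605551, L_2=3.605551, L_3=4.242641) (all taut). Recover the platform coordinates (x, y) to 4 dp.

circle eqns → linear via eq_j − eq_1; set q_j = A_j·A_j − L_j²
q_1 = 144.0000+25.0000−13.0000 = 156.0000
12.0000·x + 0.0000·y = q_1−q_2 = 108.0000
12.0000·x + 10.0000·y = q_1−q_3 = 138.0000
solve first two rows → x=9.0000, y=3.0000

(9.0000, 3.0000)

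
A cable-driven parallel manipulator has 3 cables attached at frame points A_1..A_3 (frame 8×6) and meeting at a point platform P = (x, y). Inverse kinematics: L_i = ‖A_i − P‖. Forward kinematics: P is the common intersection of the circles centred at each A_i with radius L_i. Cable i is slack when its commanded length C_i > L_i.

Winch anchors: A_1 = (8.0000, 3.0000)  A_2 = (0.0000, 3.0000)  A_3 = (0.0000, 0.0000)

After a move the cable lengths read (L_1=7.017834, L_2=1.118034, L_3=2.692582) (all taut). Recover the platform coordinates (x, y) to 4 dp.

each cable: (A_i−P)·(A_i−P) = L_i²; let q_i = ‖A_i‖²−L_i²
q_1 = 64.0000+9.0000−49.2500 = 23.7500
row 1: 16.0000x + 0.0000y = 16.0000  (q_2=7.7500)
row 2: 16.0000x + 6.0000y = 31.0000  (q_3=-7.2500)
Cramer on rows 1–2 → x = 1.0000, y = 2.5000

(1.0000, 2.5000)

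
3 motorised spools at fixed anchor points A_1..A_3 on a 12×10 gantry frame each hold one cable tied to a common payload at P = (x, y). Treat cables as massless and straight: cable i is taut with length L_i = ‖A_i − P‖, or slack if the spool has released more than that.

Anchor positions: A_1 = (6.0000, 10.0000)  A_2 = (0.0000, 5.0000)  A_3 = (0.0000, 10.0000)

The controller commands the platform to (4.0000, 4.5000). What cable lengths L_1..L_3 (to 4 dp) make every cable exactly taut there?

cable 1: Δx=2.0000, Δy=5.5000; L_1 = √(Δx²+Δy²) = 5.8523
cable 2: Δx=-4.0000, Δy=0.5000; L_2 = √(Δx²+Δy²) = 4.0311
cable 3: Δx=-4.0000, Δy=5.5000; L_3 = √(Δx²+Δy²) = 6.8007

(5.8523, 4.0311, 6.8007)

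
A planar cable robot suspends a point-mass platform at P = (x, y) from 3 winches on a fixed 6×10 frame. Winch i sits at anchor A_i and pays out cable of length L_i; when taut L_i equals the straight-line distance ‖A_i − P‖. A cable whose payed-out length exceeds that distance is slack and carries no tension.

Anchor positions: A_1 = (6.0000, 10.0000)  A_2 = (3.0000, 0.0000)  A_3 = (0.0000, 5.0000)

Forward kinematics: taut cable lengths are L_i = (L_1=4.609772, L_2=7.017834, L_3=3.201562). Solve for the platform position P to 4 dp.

(2.5000, 7.0000)

expand ‖A_i−P‖²=L_i² and subtract eq 1 (k_i ≔ ‖A_i‖²−L_i²)
k_1 = 36.0000+100.0000−21.2500 = 114.7500
eq1−eq2 → [6.0000  20.0000]·P = 155.0000
eq1−eq3 → [12.0000  10.0000]·P = 100.0000
2×2 solve → P = (2.5000, 7.0000)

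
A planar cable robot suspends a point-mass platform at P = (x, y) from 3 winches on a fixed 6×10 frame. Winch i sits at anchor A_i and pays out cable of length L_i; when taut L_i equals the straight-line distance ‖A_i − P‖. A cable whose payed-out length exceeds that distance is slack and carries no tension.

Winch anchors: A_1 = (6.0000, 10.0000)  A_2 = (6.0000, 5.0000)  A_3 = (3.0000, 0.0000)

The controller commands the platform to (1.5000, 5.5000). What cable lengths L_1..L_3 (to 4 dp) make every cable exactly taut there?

L_1 = √((6.0000−1.5000)² + (10.0000−5.5000)²) = 6.3640
L_2 = √((6.0000−1.5000)² + (5.0000−5.5000)²) = 4.5277
L_3 = √((3.0000−1.5000)² + (0.0000−5.5000)²) = 5.7009

(6.3640, 4.5277, 5.7009)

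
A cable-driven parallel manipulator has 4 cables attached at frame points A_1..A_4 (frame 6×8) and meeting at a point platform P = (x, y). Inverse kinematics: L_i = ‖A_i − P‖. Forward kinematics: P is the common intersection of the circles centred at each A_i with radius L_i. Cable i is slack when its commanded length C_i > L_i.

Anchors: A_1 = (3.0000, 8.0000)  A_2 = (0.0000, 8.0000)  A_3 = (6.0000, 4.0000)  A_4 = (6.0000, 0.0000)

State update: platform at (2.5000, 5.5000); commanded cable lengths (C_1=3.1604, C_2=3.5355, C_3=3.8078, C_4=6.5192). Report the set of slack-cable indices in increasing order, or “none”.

1

i=1: geometric 2.5495 vs commanded 3.1604 ⇒ slack
i=2: geometric 3.5355 vs commanded 3.5355 ⇒ taut
i=3: geometric 3.8079 vs commanded 3.8078 ⇒ taut
i=4: geometric 6.5192 vs commanded 6.5192 ⇒ taut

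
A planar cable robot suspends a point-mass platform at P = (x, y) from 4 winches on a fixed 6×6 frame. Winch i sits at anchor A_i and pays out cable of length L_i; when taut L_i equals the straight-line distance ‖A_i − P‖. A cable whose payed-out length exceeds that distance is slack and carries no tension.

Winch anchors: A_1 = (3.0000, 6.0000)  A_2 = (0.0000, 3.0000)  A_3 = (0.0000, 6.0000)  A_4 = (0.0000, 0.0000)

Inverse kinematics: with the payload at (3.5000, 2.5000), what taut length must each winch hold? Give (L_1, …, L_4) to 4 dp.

cable 1: Δx=-0.5000, Δy=3.5000; L_1 = √(Δx²+Δy²) = 3.5355
cable 2: Δx=-3.5000, Δy=0.5000; L_2 = √(Δx²+Δy²) = 3.5355
cable 3: Δx=-3.5000, Δy=3.5000; L_3 = √(Δx²+Δy²) = 4.9497
cable 4: Δx=-3.5000, Δy=-2.5000; L_4 = √(Δx²+Δy²) = 4.3012

(3.5355, 3.5355, 4.9497, 4.3012)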